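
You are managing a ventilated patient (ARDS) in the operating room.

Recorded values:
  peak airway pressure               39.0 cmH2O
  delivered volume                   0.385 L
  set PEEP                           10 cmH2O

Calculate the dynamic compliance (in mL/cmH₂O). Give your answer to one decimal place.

Dynamic compliance = Vt / (PIP − PEEP) = 385 / (39.0 − 10) = 385 / 29.0 = 13.276 mL/cmH2O.

13.3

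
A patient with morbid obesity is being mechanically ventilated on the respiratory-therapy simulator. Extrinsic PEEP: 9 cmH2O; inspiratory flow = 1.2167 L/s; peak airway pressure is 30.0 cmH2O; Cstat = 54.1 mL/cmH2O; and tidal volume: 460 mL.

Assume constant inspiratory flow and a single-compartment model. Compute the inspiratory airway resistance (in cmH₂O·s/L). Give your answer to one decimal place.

10.3

Equation of motion (constant flow): PIP = Vt/C + R·V̇ + PEEP.
R·V̇ = PIP − Vt/C − PEEP = 30.0 − 460/54.1 − 9 = 30.0 − 8.503 − 9 = 12.497 cmH2O.
R = 12.497 / 1.2167 = 10.271 cmH2O·s/L.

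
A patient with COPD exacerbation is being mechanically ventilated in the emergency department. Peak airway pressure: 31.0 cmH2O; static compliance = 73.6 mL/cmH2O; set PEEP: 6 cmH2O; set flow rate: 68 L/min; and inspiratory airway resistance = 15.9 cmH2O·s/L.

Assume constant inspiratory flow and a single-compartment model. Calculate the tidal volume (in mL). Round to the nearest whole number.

Flow: 68 L/min ÷ 60 = 1.1333 L/s.
Equation of motion (constant flow): PIP = Vt/C + R·V̇ + PEEP.
Vt/C = PIP − R·V̇ − PEEP = 31.0 − 18.019 − 6 = 6.981 cmH2O.
Vt = C × 6.981 = 73.6 × 6.981 = 513.8 mL.

514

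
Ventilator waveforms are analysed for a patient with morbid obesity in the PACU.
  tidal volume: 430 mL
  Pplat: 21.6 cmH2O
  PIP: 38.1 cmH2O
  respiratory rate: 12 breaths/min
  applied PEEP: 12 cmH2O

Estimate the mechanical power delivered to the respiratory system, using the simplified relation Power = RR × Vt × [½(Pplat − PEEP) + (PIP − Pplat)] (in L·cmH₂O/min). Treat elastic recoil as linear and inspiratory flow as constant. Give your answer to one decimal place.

Per-breath work = Vt × [½(Pplat−PEEP) + (PIP−Pplat)] = 0.430 × [0.5×9.6 + 16.5] = 0.430 × 21.3 = 9.159 L·cmH2O.
Power = 12 × 9.159 = 109.91 L·cmH2O/min.

109.9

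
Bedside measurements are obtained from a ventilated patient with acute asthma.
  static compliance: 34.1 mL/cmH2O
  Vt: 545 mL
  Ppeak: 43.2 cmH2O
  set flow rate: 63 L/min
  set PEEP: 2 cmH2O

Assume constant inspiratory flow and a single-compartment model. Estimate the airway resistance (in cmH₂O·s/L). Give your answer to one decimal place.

24.0

Flow: 63 L/min ÷ 60 = 1.05 L/s.
Equation of motion (constant flow): PIP = Vt/C + R·V̇ + PEEP.
R·V̇ = PIP − Vt/C − PEEP = 43.2 − 545/34.1 − 2 = 43.2 − 15.982 − 2 = 25.218 cmH2O.
R = 25.218 / 1.05 = 24.017 cmH2O·s/L.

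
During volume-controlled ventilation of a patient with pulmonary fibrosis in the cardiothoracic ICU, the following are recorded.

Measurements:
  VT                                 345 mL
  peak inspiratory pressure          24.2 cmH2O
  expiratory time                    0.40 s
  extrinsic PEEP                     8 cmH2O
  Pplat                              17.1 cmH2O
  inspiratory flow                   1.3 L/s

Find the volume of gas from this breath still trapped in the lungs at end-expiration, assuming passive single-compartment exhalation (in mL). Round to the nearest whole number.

R = (PIP − Pplat)/V̇ = (24.2 − 17.1) / 1.3 = 7.1/1.3 = 5.462 cmH2O·s/L.
C = Vt/(Pplat − PEEP) = 345.0 / (17.1 − 8) = 345.0/9.1 = 37.912 mL/cmH2O.
τ = R × C = 5.462 × 0.03791 L/cmH2O = 0.2071 s.
Fraction remaining = e^(−Te/τ) = e^(−0.40/0.2071) = 0.1449.
Trapped volume = 345.0 × 0.1449 = 49.991 mL.

50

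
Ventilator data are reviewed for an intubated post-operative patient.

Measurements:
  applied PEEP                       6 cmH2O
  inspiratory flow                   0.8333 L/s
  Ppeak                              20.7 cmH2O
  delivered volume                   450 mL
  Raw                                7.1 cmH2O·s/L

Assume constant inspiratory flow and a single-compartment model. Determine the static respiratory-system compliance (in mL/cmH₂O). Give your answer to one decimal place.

Equation of motion (constant flow): PIP = Vt/C + R·V̇ + PEEP.
Vt/C = PIP − R·V̇ − PEEP = 20.7 − 7.1×0.8333 − 6 = 20.7 − 5.916 − 6 = 8.784 cmH2O.
C = Vt / 8.784 = 450 / 8.784 = 51.23 mL/cmH2O.

51.2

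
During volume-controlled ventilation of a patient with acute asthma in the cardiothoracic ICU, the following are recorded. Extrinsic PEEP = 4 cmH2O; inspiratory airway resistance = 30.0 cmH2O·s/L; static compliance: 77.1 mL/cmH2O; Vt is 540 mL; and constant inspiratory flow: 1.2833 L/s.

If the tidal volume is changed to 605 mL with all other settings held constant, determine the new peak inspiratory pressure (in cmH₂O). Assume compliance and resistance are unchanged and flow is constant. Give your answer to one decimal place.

PIP = Vt/C + R·V̇ + PEEP (constant-flow equation of motion).
Only the elastic term changes: ΔPIP = ΔVt / C = (605 − 540) / 77.1 = 0.8431 cmH2O.
Original PIP = 540/77.1 + 30.0×1.2833 + 4 = 49.503 cmH2O; new PIP = 49.503 + (0.8431) = 50.346 cmH2O.

50.3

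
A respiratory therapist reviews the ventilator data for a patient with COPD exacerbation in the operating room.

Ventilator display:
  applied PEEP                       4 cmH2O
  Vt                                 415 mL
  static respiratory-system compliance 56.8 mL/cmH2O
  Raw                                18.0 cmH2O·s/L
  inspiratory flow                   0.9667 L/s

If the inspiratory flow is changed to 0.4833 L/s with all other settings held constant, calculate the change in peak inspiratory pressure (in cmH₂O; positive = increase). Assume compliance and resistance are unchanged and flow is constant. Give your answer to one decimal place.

PIP = Vt/C + R·V̇ + PEEP (constant-flow equation of motion).
Only the resistive term changes: ΔPIP = R × ΔV̇ = 18.0 × (0.4833 − 0.9667) = 18.0 × -0.4834 = -8.701 cmH2O.

-8.7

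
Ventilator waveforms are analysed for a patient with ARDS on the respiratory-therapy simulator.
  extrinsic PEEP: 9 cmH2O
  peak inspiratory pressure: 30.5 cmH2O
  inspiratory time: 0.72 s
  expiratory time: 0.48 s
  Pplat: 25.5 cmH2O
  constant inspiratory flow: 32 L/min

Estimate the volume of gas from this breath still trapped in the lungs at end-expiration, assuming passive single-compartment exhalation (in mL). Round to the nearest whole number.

43

Flow: 32 L/min ÷ 60 = 0.5333 L/s.
Vt = flow × Ti = 0.5333 L/s × 0.72 s × 1000 mL/L = 383.98 mL.
R = (PIP − Pplat)/V̇ = (30.5 − 25.5) / 0.5333 = 5.0/0.5333 = 9.376 cmH2O·s/L.
C = Vt/(Pplat − PEEP) = 383.98 / (25.5 − 9) = 383.98/16.5 = 23.272 mL/cmH2O.
τ = R × C = 9.376 × 0.02327 L/cmH2O = 0.2182 s.
Fraction remaining = e^(−Te/τ) = e^(−0.48/0.2182) = 0.1108.
Trapped volume = 383.98 × 0.1108 = 42.545 mL.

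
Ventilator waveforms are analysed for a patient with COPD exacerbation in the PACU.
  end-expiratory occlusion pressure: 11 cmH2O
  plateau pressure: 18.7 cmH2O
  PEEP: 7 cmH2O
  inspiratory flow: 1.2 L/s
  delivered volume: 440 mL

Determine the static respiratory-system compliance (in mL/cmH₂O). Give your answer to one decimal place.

57.1

End-expiratory occlusion gives total PEEP = 11 cmH2O (intrinsic PEEP = 11 − 7 = 4). Use total PEEP for the elastic gradient.
Cstat = Vt / (Pplat − PEEPtotal) = 440 / (18.7 − 11) = 440 / 7.7 = 57.143 mL/cmH2O.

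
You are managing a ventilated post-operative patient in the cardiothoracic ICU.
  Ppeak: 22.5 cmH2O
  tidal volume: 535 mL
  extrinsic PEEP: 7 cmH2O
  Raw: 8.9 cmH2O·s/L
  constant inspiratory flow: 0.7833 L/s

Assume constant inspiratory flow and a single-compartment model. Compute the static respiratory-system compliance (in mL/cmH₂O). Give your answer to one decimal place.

62.7

Equation of motion (constant flow): PIP = Vt/C + R·V̇ + PEEP.
Vt/C = PIP − R·V̇ − PEEP = 22.5 − 8.9×0.7833 − 7 = 22.5 − 6.971 − 7 = 8.529 cmH2O.
C = Vt / 8.529 = 535 / 8.529 = 62.727 mL/cmH2O.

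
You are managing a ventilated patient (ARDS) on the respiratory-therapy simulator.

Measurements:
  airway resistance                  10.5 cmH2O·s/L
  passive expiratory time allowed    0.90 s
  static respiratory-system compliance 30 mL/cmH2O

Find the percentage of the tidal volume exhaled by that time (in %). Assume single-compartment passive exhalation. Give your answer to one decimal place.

τ = R × C = 10.5 × 30 mL/cmH2O = 10.5 × 0.030 L/cmH2O = 0.315 s.
Passive exhalation: V(t)/V₀ = e^(−t/τ) = e^(−0.90/0.315) = 0.05743.
Fraction exhaled = 1 − 0.05743 = 0.9426 → 94.26%.

94.3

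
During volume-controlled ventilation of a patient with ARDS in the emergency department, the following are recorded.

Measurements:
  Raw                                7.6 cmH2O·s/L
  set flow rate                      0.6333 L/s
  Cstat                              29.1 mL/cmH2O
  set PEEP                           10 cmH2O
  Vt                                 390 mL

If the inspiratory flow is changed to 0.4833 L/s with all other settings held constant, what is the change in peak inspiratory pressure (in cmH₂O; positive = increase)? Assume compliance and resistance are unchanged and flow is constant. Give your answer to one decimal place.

PIP = Vt/C + R·V̇ + PEEP (constant-flow equation of motion).
Only the resistive term changes: ΔPIP = R × ΔV̇ = 7.6 × (0.4833 − 0.6333) = 7.6 × -0.15 = -1.14 cmH2O.

-1.1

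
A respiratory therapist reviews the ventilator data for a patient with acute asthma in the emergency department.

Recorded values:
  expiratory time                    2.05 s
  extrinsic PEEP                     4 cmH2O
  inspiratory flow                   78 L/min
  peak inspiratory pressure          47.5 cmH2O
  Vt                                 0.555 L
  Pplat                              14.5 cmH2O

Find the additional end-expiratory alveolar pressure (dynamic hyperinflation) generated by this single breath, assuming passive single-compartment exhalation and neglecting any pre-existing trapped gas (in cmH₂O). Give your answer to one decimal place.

Flow: 78 L/min ÷ 60 = 1.3 L/s.
R = (PIP − Pplat)/V̇ = (47.5 − 14.5) / 1.3 = 33.0/1.3 = 25.385 cmH2O·s/L.
C = Vt/(Pplat − PEEP) = 555.0 / (14.5 − 4) = 555.0/10.5 = 52.857 mL/cmH2O.
τ = R × C = 25.385 × 0.05286 L/cmH2O = 1.342 s.
Fraction remaining = e^(−Te/τ) = e^(−2.05/1.342) = 0.2171; trapped volume = 555.0 × 0.2171 = 120.49 mL.
Additional alveolar pressure from trapping ≈ V_trapped / C = 120.49 / 52.857 = 2.28 cmH2O.

2.3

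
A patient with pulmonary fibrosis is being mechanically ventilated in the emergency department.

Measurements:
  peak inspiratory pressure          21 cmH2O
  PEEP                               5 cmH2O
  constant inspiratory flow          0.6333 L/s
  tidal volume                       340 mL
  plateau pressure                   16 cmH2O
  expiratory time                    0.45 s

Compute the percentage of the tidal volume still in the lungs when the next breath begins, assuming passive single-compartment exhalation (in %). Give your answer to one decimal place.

15.8

R = (PIP − Pplat)/V̇ = (21 − 16) / 0.6333 = 5.0/0.6333 = 7.895 cmH2O·s/L.
C = Vt/(Pplat − PEEP) = 340.0 / (16 − 5) = 340.0/11.0 = 30.909 mL/cmH2O.
τ = R × C = 7.895 × 0.03091 L/cmH2O = 0.244 s.
Fraction remaining at end-expiration = e^(−Te/τ) = e^(−0.45/0.244) = 0.1581 → 15.81%.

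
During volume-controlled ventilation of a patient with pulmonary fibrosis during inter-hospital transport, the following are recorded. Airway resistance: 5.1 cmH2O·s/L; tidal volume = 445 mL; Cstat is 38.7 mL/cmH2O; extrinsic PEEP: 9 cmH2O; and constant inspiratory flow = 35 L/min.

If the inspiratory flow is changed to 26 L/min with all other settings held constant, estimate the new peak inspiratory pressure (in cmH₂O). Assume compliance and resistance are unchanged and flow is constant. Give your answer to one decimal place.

Flow: 35 L/min ÷ 60 = 0.5833 L/s.
New flow: 26 L/min ÷ 60 = 0.4333 L/s.
PIP = Vt/C + R·V̇ + PEEP (constant-flow equation of motion).
Only the resistive term changes: ΔPIP = R × ΔV̇ = 5.1 × (0.4333 − 0.5833) = 5.1 × -0.15 = -0.765 cmH2O.
Original PIP = 445/38.7 + 5.1×0.5833 + 9 = 23.474 cmH2O; new PIP = 23.474 + (-0.765) = 22.709 cmH2O.

22.7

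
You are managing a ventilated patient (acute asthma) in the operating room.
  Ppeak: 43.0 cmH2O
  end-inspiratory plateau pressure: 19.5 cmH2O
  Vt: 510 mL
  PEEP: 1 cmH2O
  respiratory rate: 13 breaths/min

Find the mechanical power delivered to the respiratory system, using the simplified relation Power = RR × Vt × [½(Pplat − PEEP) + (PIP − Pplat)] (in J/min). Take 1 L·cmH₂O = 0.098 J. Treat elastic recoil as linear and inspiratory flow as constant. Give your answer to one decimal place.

Per-breath work = Vt × [½(Pplat−PEEP) + (PIP−Pplat)] = 0.510 × [0.5×18.5 + 23.5] = 0.510 × 32.75 = 16.703 L·cmH2O.
Power = 13 × 16.703 = 217.14 L·cmH2O/min.
× 0.098 J/(L·cmH2O) → 21.28 J/min.

21.3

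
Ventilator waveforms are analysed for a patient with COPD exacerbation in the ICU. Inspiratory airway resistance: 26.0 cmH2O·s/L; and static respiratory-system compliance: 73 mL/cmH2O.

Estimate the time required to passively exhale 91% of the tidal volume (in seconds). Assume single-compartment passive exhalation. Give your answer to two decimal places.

τ = R × C = 26.0 × 73 mL/cmH2O = 26.0 × 0.073 L/cmH2O = 1.898 s.
Exhaled fraction f = 1 − e^(−t/τ) → t = −τ·ln(1 − f) = −1.898·ln(0.09) = 4.57 s.

4.57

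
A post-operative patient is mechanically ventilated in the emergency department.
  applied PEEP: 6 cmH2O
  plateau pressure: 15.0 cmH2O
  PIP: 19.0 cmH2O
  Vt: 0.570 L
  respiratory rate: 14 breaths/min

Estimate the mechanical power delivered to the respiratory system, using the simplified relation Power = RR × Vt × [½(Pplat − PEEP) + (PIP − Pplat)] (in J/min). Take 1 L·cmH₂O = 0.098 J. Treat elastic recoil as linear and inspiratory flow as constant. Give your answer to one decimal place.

Per-breath work = Vt × [½(Pplat−PEEP) + (PIP−Pplat)] = 0.570 × [0.5×9.0 + 4.0] = 0.570 × 8.5 = 4.845 L·cmH2O.
Power = 14 × 4.845 = 67.83 L·cmH2O/min.
× 0.098 J/(L·cmH2O) → 6.647 J/min.

6.6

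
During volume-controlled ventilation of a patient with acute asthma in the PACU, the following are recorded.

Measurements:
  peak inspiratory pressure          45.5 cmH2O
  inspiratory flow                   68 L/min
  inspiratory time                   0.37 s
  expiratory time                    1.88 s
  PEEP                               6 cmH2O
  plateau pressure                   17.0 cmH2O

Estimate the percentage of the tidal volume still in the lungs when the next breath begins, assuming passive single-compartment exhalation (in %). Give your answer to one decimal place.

14.1

Flow: 68 L/min ÷ 60 = 1.1333 L/s.
Vt = flow × Ti = 1.1333 L/s × 0.37 s × 1000 mL/L = 419.32 mL.
R = (PIP − Pplat)/V̇ = (45.5 − 17.0) / 1.1333 = 28.5/1.1333 = 25.148 cmH2O·s/L.
C = Vt/(Pplat − PEEP) = 419.32 / (17.0 − 6) = 419.32/11.0 = 38.12 mL/cmH2O.
τ = R × C = 25.148 × 0.03812 L/cmH2O = 0.9586 s.
Fraction remaining at end-expiration = e^(−Te/τ) = e^(−1.88/0.9586) = 0.1407 → 14.07%.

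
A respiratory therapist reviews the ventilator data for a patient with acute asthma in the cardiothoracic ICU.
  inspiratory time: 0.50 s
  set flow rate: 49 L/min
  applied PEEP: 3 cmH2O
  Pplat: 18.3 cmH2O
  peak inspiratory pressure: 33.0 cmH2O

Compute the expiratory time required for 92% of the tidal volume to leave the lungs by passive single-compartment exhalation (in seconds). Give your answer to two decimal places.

1.21

Flow: 49 L/min ÷ 60 = 0.8167 L/s.
Vt = flow × Ti = 0.8167 L/s × 0.50 s × 1000 mL/L = 408.35 mL.
R = (PIP − Pplat)/V̇ = (33.0 − 18.3) / 0.8167 = 14.7/0.8167 = 17.999 cmH2O·s/L.
C = Vt/(Pplat − PEEP) = 408.35 / (18.3 − 3) = 408.35/15.3 = 26.69 mL/cmH2O.
τ = R × C = 17.999 × 0.02669 L/cmH2O = 0.4804 s.
t = −τ·ln(1 − 0.92) = −0.4804·ln(0.08) = 1.213 s.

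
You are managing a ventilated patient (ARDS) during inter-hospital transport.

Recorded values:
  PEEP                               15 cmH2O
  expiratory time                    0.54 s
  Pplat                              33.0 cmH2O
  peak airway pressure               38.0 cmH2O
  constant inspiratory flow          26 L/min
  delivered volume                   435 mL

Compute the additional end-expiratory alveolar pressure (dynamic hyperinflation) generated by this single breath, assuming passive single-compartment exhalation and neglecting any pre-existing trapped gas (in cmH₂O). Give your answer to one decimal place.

2.6

Flow: 26 L/min ÷ 60 = 0.4333 L/s.
R = (PIP − Pplat)/V̇ = (38.0 − 33.0) / 0.4333 = 5.0/0.4333 = 11.539 cmH2O·s/L.
C = Vt/(Pplat − PEEP) = 435.0 / (33.0 − 15) = 435.0/18.0 = 24.167 mL/cmH2O.
τ = R × C = 11.539 × 0.02417 L/cmH2O = 0.2789 s.
Fraction remaining = e^(−Te/τ) = e^(−0.54/0.2789) = 0.1443; trapped volume = 435.0 × 0.1443 = 62.771 mL.
Additional alveolar pressure from trapping ≈ V_trapped / C = 62.771 / 24.167 = 2.597 cmH2O.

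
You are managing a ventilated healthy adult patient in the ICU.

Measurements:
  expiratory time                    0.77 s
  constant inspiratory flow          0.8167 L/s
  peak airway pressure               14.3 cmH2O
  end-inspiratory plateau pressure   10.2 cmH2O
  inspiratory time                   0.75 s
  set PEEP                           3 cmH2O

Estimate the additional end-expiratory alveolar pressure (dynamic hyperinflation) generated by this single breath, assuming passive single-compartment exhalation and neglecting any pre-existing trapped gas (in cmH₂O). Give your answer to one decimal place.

1.2

Vt = flow × Ti = 0.8167 L/s × 0.75 s × 1000 mL/L = 612.53 mL.
R = (PIP − Pplat)/V̇ = (14.3 − 10.2) / 0.8167 = 4.1/0.8167 = 5.02 cmH2O·s/L.
C = Vt/(Pplat − PEEP) = 612.53 / (10.2 − 3) = 612.53/7.2 = 85.074 mL/cmH2O.
τ = R × C = 5.02 × 0.08507 L/cmH2O = 0.4271 s.
Fraction remaining = e^(−Te/τ) = e^(−0.77/0.4271) = 0.1648; trapped volume = 612.53 × 0.1648 = 100.94 mL.
Additional alveolar pressure from trapping ≈ V_trapped / C = 100.94 / 85.074 = 1.186 cmH2O.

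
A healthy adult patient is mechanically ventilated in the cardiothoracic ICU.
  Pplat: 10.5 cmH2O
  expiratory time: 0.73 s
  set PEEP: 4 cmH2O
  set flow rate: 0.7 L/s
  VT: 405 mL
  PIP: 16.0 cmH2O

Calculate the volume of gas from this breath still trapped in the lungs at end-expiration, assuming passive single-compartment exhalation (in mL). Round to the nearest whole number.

91

R = (PIP − Pplat)/V̇ = (16.0 − 10.5) / 0.7 = 5.5/0.7 = 7.857 cmH2O·s/L.
C = Vt/(Pplat − PEEP) = 405.0 / (10.5 − 4) = 405.0/6.5 = 62.308 mL/cmH2O.
τ = R × C = 7.857 × 0.06231 L/cmH2O = 0.4896 s.
Fraction remaining = e^(−Te/τ) = e^(−0.73/0.4896) = 0.2251.
Trapped volume = 405.0 × 0.2251 = 91.166 mL.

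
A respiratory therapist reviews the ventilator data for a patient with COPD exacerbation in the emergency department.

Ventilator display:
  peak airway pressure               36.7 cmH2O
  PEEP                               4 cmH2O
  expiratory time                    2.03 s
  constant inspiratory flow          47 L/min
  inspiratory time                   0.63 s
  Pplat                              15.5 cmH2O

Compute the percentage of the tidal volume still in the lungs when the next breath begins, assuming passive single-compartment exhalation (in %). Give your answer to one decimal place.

17.4

Flow: 47 L/min ÷ 60 = 0.7833 L/s.
Vt = flow × Ti = 0.7833 L/s × 0.63 s × 1000 mL/L = 493.48 mL.
R = (PIP − Pplat)/V̇ = (36.7 − 15.5) / 0.7833 = 21.2/0.7833 = 27.065 cmH2O·s/L.
C = Vt/(Pplat − PEEP) = 493.48 / (15.5 − 4) = 493.48/11.5 = 42.911 mL/cmH2O.
τ = R × C = 27.065 × 0.04291 L/cmH2O = 1.161 s.
Fraction remaining at end-expiration = e^(−Te/τ) = e^(−2.03/1.161) = 0.174 → 17.4%.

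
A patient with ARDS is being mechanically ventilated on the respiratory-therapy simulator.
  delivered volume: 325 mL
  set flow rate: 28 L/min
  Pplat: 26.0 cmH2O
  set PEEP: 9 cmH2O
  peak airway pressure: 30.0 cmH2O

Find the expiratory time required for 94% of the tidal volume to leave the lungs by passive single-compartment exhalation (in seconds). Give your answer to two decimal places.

0.46

Flow: 28 L/min ÷ 60 = 0.4667 L/s.
R = (PIP − Pplat)/V̇ = (30.0 − 26.0) / 0.4667 = 4.0/0.4667 = 8.571 cmH2O·s/L.
C = Vt/(Pplat − PEEP) = 325.0 / (26.0 − 9) = 325.0/17.0 = 19.118 mL/cmH2O.
τ = R × C = 8.571 × 0.01912 L/cmH2O = 0.1639 s.
t = −τ·ln(1 − 0.94) = −0.1639·ln(0.06) = 0.4611 s.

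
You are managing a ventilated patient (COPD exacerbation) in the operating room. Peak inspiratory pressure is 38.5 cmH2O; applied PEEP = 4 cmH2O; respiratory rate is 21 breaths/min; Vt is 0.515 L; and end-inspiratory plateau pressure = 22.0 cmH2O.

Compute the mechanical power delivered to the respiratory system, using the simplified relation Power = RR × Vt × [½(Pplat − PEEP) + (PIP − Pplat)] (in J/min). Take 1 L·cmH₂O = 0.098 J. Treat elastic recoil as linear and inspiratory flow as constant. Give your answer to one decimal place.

27.0

Per-breath work = Vt × [½(Pplat−PEEP) + (PIP−Pplat)] = 0.515 × [0.5×18.0 + 16.5] = 0.515 × 25.5 = 13.133 L·cmH2O.
Power = 21 × 13.133 = 275.79 L·cmH2O/min.
× 0.098 J/(L·cmH2O) → 27.027 J/min.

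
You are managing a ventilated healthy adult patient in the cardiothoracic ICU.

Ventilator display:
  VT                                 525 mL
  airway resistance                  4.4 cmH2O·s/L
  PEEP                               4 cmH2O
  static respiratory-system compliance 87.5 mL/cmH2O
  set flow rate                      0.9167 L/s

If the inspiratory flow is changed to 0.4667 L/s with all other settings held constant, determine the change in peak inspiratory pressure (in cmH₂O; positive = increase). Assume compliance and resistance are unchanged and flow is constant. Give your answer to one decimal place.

PIP = Vt/C + R·V̇ + PEEP (constant-flow equation of motion).
Only the resistive term changes: ΔPIP = R × ΔV̇ = 4.4 × (0.4667 − 0.9167) = 4.4 × -0.45 = -1.98 cmH2O.

-2.0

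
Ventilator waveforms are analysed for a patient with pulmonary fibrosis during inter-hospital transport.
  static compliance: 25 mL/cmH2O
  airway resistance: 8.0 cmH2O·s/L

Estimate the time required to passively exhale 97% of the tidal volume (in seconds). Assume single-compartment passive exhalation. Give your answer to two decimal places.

τ = R × C = 8.0 × 25 mL/cmH2O = 8.0 × 0.025 L/cmH2O = 0.2 s.
Exhaled fraction f = 1 − e^(−t/τ) → t = −τ·ln(1 − f) = −0.2·ln(0.03) = 0.7013 s.

0.70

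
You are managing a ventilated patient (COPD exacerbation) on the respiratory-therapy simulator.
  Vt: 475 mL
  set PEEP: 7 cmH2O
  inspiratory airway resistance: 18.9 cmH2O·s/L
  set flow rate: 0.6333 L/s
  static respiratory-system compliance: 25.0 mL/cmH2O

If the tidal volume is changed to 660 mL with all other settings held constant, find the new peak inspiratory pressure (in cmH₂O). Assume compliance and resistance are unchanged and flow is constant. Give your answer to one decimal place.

45.4

PIP = Vt/C + R·V̇ + PEEP (constant-flow equation of motion).
Only the elastic term changes: ΔPIP = ΔVt / C = (660 − 475) / 25.0 = 7.4 cmH2O.
Original PIP = 475/25.0 + 18.9×0.6333 + 7 = 37.969 cmH2O; new PIP = 37.969 + (7.4) = 45.369 cmH2O.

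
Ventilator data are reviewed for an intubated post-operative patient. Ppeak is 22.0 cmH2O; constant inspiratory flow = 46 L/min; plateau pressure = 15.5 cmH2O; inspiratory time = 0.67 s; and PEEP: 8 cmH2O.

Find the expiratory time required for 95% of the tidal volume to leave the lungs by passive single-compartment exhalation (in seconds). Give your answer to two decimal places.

1.74

Flow: 46 L/min ÷ 60 = 0.7667 L/s.
Vt = flow × Ti = 0.7667 L/s × 0.67 s × 1000 mL/L = 513.69 mL.
R = (PIP − Pplat)/V̇ = (22.0 − 15.5) / 0.7667 = 6.5/0.7667 = 8.478 cmH2O·s/L.
C = Vt/(Pplat − PEEP) = 513.69 / (15.5 − 8) = 513.69/7.5 = 68.492 mL/cmH2O.
τ = R × C = 8.478 × 0.06849 L/cmH2O = 0.5807 s.
t = −τ·ln(1 − 0.95) = −0.5807·ln(0.05) = 1.74 s.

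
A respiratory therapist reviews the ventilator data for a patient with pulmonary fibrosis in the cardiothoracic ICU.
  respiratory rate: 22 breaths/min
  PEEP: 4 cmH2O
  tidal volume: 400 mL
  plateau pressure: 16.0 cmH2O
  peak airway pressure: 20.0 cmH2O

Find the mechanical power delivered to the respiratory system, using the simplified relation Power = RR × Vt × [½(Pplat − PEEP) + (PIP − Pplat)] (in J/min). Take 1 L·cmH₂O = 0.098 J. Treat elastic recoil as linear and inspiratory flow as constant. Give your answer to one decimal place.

Per-breath work = Vt × [½(Pplat−PEEP) + (PIP−Pplat)] = 0.400 × [0.5×12.0 + 4.0] = 0.400 × 10.0 = 4.0 L·cmH2O.
Power = 22 × 4.0 = 88.0 L·cmH2O/min.
× 0.098 J/(L·cmH2O) → 8.624 J/min.

8.6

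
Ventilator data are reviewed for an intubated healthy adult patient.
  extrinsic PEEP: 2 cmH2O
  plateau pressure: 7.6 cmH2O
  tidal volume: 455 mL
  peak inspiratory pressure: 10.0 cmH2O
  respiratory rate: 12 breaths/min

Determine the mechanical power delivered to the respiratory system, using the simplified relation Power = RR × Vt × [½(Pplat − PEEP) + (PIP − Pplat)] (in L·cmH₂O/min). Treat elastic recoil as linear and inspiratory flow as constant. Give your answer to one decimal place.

Per-breath work = Vt × [½(Pplat−PEEP) + (PIP−Pplat)] = 0.455 × [0.5×5.6 + 2.4] = 0.455 × 5.2 = 2.366 L·cmH2O.
Power = 12 × 2.366 = 28.392 L·cmH2O/min.

28.4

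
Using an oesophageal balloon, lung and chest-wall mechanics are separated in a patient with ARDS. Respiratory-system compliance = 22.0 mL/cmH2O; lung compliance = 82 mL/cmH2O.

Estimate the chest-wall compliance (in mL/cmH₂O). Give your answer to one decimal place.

1/Ccw = 1/Crs − 1/CL.
1/Ccw = 1/22.0 − 1/82 = 0.03326.
Ccw = 30.066 mL/cmH2O.

30.1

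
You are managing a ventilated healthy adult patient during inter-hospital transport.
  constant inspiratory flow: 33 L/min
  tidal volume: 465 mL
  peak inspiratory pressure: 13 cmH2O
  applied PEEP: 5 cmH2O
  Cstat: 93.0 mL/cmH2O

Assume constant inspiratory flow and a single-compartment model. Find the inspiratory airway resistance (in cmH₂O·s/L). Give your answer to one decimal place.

5.5

Flow: 33 L/min ÷ 60 = 0.55 L/s.
Equation of motion (constant flow): PIP = Vt/C + R·V̇ + PEEP.
R·V̇ = PIP − Vt/C − PEEP = 13 − 465/93.0 − 5 = 13 − 5.0 − 5 = 3.0 cmH2O.
R = 3.0 / 0.55 = 5.455 cmH2O·s/L.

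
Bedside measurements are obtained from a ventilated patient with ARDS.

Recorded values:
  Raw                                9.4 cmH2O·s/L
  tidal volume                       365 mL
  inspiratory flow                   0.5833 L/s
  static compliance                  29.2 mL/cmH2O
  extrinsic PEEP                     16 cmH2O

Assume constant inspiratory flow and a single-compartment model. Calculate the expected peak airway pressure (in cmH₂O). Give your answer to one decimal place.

Equation of motion (constant flow): PIP = Vt/C + R·V̇ + PEEP.
PIP = 365/29.2 + 9.4×0.5833 + 16 = 12.5 + 5.483 + 16 = 33.983 cmH2O.

34.0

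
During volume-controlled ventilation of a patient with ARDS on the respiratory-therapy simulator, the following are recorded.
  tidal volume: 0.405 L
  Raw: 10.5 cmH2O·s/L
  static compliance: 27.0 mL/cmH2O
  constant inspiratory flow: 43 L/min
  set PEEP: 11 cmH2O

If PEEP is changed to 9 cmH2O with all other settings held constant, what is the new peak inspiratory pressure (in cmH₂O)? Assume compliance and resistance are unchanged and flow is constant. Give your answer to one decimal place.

31.5

Flow: 43 L/min ÷ 60 = 0.7167 L/s.
PIP = Vt/C + R·V̇ + PEEP (constant-flow equation of motion).
Only the baseline term changes: ΔPIP = ΔPEEP = 9 − 11 = -2.0 cmH2O.
Original PIP = 405/27.0 + 10.5×0.7167 + 11 = 33.525 cmH2O; new PIP = 33.525 + (-2.0) = 31.525 cmH2O.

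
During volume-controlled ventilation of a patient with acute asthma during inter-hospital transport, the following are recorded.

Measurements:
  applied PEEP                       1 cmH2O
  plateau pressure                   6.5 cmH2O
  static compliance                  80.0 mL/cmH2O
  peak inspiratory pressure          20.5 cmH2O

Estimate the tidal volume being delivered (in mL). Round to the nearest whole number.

440

Vt = Cstat × (Pplat − PEEP) = 80.0 × (6.5 − 1) = 80.0 × 5.5 = 440.0 mL.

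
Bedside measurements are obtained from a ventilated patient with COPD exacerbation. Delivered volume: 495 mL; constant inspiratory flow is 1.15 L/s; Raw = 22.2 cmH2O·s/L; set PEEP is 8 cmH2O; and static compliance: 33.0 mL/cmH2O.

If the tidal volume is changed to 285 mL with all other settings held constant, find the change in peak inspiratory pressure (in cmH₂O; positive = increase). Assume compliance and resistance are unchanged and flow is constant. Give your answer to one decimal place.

-6.4

PIP = Vt/C + R·V̇ + PEEP (constant-flow equation of motion).
Only the elastic term changes: ΔPIP = ΔVt / C = (285 − 495) / 33.0 = -6.364 cmH2O.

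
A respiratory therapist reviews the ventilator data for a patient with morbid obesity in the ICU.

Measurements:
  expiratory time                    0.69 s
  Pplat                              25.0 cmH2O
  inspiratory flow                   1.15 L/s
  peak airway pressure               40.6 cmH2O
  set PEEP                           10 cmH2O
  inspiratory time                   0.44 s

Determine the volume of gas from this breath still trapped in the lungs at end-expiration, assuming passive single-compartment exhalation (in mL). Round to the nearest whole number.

112

Vt = flow × Ti = 1.15 L/s × 0.44 s × 1000 mL/L = 506.0 mL.
R = (PIP − Pplat)/V̇ = (40.6 − 25.0) / 1.15 = 15.6/1.15 = 13.565 cmH2O·s/L.
C = Vt/(Pplat − PEEP) = 506.0 / (25.0 − 10) = 506.0/15.0 = 33.733 mL/cmH2O.
τ = R × C = 13.565 × 0.03373 L/cmH2O = 0.4575 s.
Fraction remaining = e^(−Te/τ) = e^(−0.69/0.4575) = 0.2213.
Trapped volume = 506.0 × 0.2213 = 111.98 mL.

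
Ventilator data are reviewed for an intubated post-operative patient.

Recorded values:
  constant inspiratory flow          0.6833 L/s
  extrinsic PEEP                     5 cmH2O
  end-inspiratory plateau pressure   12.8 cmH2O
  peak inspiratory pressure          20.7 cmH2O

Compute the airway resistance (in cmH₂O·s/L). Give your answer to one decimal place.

11.6

Raw = (PIP − Pplat) / flow = (20.7 − 12.8) / 0.6833 = 7.9 / 0.6833 = 11.562 cmH2O·s/L.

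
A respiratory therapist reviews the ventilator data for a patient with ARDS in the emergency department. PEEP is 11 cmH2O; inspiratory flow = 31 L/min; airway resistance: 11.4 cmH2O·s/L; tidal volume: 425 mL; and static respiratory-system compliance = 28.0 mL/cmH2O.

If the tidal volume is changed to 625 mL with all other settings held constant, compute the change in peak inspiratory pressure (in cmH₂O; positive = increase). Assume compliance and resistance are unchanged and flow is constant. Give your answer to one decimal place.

PIP = Vt/C + R·V̇ + PEEP (constant-flow equation of motion).
Only the elastic term changes: ΔPIP = ΔVt / C = (625 − 425) / 28.0 = 7.143 cmH2O.

7.1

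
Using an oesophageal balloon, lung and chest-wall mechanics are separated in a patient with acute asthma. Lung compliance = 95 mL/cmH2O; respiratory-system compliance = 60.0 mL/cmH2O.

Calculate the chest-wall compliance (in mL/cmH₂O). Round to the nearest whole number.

1/Ccw = 1/Crs − 1/CL.
1/Ccw = 1/60.0 − 1/95 = 0.00614.
Ccw = 162.87 mL/cmH2O.

163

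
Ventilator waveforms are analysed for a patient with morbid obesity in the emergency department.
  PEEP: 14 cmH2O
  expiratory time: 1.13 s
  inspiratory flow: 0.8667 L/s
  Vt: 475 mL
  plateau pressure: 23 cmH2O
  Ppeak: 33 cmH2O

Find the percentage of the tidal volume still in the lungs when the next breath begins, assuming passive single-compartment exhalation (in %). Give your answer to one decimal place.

R = (PIP − Pplat)/V̇ = (33 − 23) / 0.8667 = 10.0/0.8667 = 11.538 cmH2O·s/L.
C = Vt/(Pplat − PEEP) = 475.0 / (23 − 14) = 475.0/9.0 = 52.778 mL/cmH2O.
τ = R × C = 11.538 × 0.05278 L/cmH2O = 0.609 s.
Fraction remaining at end-expiration = e^(−Te/τ) = e^(−1.13/0.609) = 0.1564 → 15.64%.

15.6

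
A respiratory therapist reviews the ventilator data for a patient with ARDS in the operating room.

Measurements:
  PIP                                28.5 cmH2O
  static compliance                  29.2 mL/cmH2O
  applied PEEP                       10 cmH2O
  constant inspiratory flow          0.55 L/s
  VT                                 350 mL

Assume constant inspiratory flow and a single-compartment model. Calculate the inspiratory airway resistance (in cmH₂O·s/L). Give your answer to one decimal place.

11.8

Equation of motion (constant flow): PIP = Vt/C + R·V̇ + PEEP.
R·V̇ = PIP − Vt/C − PEEP = 28.5 − 350/29.2 − 10 = 28.5 − 11.986 − 10 = 6.514 cmH2O.
R = 6.514 / 0.55 = 11.844 cmH2O·s/L.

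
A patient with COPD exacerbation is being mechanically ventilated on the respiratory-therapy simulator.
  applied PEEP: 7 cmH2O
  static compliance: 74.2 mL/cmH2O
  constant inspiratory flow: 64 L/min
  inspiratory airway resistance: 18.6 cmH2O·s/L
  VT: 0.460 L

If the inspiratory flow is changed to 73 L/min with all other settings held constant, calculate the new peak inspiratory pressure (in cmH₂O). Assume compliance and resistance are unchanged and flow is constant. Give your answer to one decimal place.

35.8

Flow: 64 L/min ÷ 60 = 1.0667 L/s.
New flow: 73 L/min ÷ 60 = 1.2167 L/s.
PIP = Vt/C + R·V̇ + PEEP (constant-flow equation of motion).
Only the resistive term changes: ΔPIP = R × ΔV̇ = 18.6 × (1.2167 − 1.0667) = 18.6 × 0.15 = 2.79 cmH2O.
Original PIP = 460/74.2 + 18.6×1.0667 + 7 = 33.04 cmH2O; new PIP = 33.04 + (2.79) = 35.83 cmH2O.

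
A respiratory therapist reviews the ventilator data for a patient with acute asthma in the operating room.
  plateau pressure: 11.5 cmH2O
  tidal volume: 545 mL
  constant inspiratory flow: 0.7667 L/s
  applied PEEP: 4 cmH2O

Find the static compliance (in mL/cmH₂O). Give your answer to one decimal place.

Cstat = Vt / (Pplat − PEEP) = 545 / (11.5 − 4) = 545 / 7.5 = 72.667 mL/cmH2O.

72.7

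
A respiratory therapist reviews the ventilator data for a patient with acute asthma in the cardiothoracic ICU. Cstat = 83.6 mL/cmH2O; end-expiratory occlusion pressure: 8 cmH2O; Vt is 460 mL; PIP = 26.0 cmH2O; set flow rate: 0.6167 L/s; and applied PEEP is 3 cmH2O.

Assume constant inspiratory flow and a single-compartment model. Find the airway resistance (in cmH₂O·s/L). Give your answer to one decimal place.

Total PEEP = 8 cmH2O (set 3 + intrinsic 5); this is the baseline alveolar pressure.
Equation of motion (constant flow): PIP = Vt/C + R·V̇ + PEEP.
R·V̇ = PIP − Vt/C − PEEP = 26.0 − 460/83.6 − 8 = 26.0 − 5.502 − 8 = 12.498 cmH2O.
R = 12.498 / 0.6167 = 20.266 cmH2O·s/L.

20.3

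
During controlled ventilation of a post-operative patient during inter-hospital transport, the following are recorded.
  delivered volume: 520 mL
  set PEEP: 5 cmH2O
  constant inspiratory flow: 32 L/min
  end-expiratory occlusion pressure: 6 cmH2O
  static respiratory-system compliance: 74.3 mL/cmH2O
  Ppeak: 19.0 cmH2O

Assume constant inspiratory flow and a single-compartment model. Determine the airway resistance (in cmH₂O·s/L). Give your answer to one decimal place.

11.3

Flow: 32 L/min ÷ 60 = 0.5333 L/s.
Total PEEP = 6 cmH2O (set 5 + intrinsic 1); this is the baseline alveolar pressure.
Equation of motion (constant flow): PIP = Vt/C + R·V̇ + PEEP.
R·V̇ = PIP − Vt/C − PEEP = 19.0 − 520/74.3 − 6 = 19.0 − 6.999 − 6 = 6.001 cmH2O.
R = 6.001 / 0.5333 = 11.253 cmH2O·s/L.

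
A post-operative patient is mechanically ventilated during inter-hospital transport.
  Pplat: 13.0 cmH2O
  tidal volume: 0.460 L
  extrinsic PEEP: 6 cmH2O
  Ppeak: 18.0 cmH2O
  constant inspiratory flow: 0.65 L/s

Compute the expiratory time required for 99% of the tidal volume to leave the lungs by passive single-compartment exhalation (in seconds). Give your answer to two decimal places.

R = (PIP − Pplat)/V̇ = (18.0 − 13.0) / 0.65 = 5.0/0.65 = 7.692 cmH2O·s/L.
C = Vt/(Pplat − PEEP) = 460.0 / (13.0 − 6) = 460.0/7.0 = 65.714 mL/cmH2O.
τ = R × C = 7.692 × 0.06571 L/cmH2O = 0.5054 s.
t = −τ·ln(1 − 0.99) = −0.5054·ln(0.01) = 2.327 s.

2.33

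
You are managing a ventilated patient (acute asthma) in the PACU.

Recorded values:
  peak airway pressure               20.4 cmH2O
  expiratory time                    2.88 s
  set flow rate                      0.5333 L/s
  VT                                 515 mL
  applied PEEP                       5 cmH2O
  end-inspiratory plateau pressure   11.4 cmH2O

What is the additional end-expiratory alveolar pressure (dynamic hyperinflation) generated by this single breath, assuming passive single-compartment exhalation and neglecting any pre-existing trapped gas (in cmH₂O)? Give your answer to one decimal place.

R = (PIP − Pplat)/V̇ = (20.4 − 11.4) / 0.5333 = 9.0/0.5333 = 16.876 cmH2O·s/L.
C = Vt/(Pplat − PEEP) = 515.0 / (11.4 − 5) = 515.0/6.4 = 80.469 mL/cmH2O.
τ = R × C = 16.876 × 0.08047 L/cmH2O = 1.358 s.
Fraction remaining = e^(−Te/τ) = e^(−2.88/1.358) = 0.1199; trapped volume = 515.0 × 0.1199 = 61.749 mL.
Additional alveolar pressure from trapping ≈ V_trapped / C = 61.749 / 80.469 = 0.7674 cmH2O.

0.8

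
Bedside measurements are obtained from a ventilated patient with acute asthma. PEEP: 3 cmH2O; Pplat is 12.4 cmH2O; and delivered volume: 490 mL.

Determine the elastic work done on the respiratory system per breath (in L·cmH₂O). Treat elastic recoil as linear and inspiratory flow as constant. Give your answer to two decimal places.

Elastic work ≈ ½ × (Pplat − PEEP) × Vt = 0.5 × (12.4 − 3) × 0.490 L = 0.5 × 9.4 × 0.490 = 2.303 L·cmH2O.

2.30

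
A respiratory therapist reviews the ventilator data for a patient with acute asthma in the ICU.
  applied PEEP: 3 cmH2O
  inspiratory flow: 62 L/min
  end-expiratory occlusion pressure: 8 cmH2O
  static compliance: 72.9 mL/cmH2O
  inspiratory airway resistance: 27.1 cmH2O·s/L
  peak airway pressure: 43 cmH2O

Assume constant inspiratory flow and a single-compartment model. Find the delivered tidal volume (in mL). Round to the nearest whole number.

Flow: 62 L/min ÷ 60 = 1.0333 L/s.
Total PEEP = 8 cmH2O (set 3 + intrinsic 5); this is the baseline alveolar pressure.
Equation of motion (constant flow): PIP = Vt/C + R·V̇ + PEEP.
Vt/C = PIP − R·V̇ − PEEP = 43 − 28.002 − 8 = 6.998 cmH2O.
Vt = C × 6.998 = 72.9 × 6.998 = 510.15 mL.

510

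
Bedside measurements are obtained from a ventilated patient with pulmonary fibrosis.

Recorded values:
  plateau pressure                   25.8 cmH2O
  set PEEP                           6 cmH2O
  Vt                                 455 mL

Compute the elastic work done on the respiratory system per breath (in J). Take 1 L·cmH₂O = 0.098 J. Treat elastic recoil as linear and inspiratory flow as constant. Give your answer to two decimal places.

Elastic work ≈ ½ × (Pplat − PEEP) × Vt = 0.5 × (25.8 − 6) × 0.455 L = 0.5 × 19.8 × 0.455 = 4.505 L·cmH2O.
× 0.098 J/(L·cmH2O) → 0.4415 J.

0.44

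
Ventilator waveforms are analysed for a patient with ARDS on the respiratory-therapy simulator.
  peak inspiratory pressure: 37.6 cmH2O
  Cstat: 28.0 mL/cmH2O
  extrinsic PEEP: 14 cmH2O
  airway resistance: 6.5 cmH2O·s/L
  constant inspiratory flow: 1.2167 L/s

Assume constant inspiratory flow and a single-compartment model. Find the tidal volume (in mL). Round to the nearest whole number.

Equation of motion (constant flow): PIP = Vt/C + R·V̇ + PEEP.
Vt/C = PIP − R·V̇ − PEEP = 37.6 − 7.909 − 14 = 15.691 cmH2O.
Vt = C × 15.691 = 28.0 × 15.691 = 439.35 mL.

439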